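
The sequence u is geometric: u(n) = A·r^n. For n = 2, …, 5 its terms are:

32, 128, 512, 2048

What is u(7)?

Consecutive ratio: 128/32 = 4, and 512/128 = 4, so r = 4.
Then A·4^2 = 32 gives A = 2, and u(n) = 2·4^n.
u(7) = 2·4^7 = 32768.

32768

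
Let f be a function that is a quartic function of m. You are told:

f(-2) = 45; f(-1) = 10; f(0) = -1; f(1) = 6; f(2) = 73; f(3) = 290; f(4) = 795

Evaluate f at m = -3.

First differences: -35, -11, 7, 67, 217, 505. Second differences: 24, 18, 60, 150, 288. Third differences: -6, 42, 90, 138. Fourth differences: 48, 48, 48.
Level-4 differences are constant, so f has degree 4.
Fitting a degree-4 polynomial gives f(m) = 2m^4 + 3m³ + 7m² - 5m - 1.
Then f(-3) = 158.

158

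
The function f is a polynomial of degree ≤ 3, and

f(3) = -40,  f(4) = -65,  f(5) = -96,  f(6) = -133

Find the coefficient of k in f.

First differences: -25, -31, -37. Second differences: -6, -6.
Level-2 differences are constant, so f has degree 2.
Fitting a degree-2 polynomial gives f(k) = -3k² - 4k - 1.
The coefficient of k is -4.

-4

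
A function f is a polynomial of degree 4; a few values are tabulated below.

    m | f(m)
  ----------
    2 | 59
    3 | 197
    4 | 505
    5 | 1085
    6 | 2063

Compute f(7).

3589

Write f(m) = am^4 + bm³ + cm² + dm + e; the 5 given values yield a linear system in the 5 coefficients.
Solving, f(m) = m^4 + 3m³ + 3m² + m + 5.
Then f(7) = 3589.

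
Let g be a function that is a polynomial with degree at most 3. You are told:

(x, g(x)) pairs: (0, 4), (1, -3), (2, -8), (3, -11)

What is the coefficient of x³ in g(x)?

Write g(x) = ax³ + bx² + cx + d; the 4 given values yield a linear system in the 4 coefficients.
Solving, the leading coefficient vanishes, and g(x) = x² - 8x + 4.
The coefficient of x³ is 0.

0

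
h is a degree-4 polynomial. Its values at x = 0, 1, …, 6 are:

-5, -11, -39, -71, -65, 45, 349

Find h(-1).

First differences: -6, -28, -32, 6, 110, 304. Second differences: -22, -4, 38, 104, 194. Third differences: 18, 42, 66, 90. Fourth differences: 24, 24, 24.
Level-4 differences are constant, so h has degree 4.
Fitting a degree-4 polynomial gives h(x) = x^4 - 3x³ - 9x² + 5x - 5.
Then h(-1) = -15.

-15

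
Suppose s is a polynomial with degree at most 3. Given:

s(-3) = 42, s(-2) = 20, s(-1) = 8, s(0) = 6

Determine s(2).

Write s(x) = ax³ + bx² + cx + d; the 4 given values yield a linear system in the 4 coefficients.
Solving, the leading coefficient vanishes, and s(x) = 5x² + 3x + 6.
Then s(2) = 32.

32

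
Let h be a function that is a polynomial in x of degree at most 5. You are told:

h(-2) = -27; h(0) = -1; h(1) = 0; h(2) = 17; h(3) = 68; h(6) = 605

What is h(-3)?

Write h(x) = ax^5 + bx^4 + cx³ + dx² + ex + p; the 6 given values yield a linear system in the 6 coefficients.
Solving, the top 2 coefficients vanish, and h(x) = 3x³ - x² - x - 1.
Then h(-3) = -88.

-88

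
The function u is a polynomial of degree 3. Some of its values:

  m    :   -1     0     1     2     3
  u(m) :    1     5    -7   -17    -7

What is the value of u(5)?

145

First differences: 4, -12, -10, 10. Second differences: -16, 2, 20. Third differences: 18, 18.
Level-3 differences are constant, so u has degree 3.
Fitting a degree-3 polynomial gives u(m) = 3m³ - 8m² - 7m + 5.
Then u(5) = 145.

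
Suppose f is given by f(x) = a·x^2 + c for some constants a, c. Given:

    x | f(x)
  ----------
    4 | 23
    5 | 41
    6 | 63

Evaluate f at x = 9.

From f(4) = 23 and f(5) = 41: 16a + c = 23 and 25a + c = 41.
Subtracting: 9a = 18, so a = 2; then c = 23 − 2·16 = -9.
So f(x) = 2x² − 9, and f(9) = 153.

153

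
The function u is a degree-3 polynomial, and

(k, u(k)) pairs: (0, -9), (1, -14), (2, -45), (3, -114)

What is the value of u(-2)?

Write u(k) = ak³ + bk² + ck + d; the 4 given values yield a linear system in the 4 coefficients.
Solving, u(k) = -2k³ - 7k² + 4k - 9.
Then u(-2) = -29.

-29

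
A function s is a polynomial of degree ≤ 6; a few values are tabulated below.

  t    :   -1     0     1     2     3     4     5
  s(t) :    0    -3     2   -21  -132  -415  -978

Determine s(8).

-5787

First differences: -3, 5, -23, -111, -283, -563. Second differences: 8, -28, -88, -172, -280. Third differences: -36, -60, -84, -108. Fourth differences: -24, -24, -24.
Level-4 differences are constant, so s has degree 4.
Fitting a degree-4 polynomial gives s(t) = -t^4 - 4t³ + 5t² + 5t - 3.
Then s(8) = -5787.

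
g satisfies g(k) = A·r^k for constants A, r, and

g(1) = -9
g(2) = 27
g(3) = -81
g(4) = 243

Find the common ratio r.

Consecutive ratio: 27/(-9) = -3, and -81/27 = -3, so r = -3.
Then A·(-3)^1 = -9 gives A = 3, and g(k) = 3·(-3)^k.

-3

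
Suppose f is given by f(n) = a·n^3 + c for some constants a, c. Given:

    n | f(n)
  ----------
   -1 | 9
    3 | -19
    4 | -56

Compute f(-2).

From f(-1) = 9 and f(3) = -19: -1a + c = 9 and 27a + c = -19.
Subtracting: 28a = -28, so a = -1; then c = 9 − (-1)·(-1) = 8.
So f(n) = -1n³ + 8, and f(-2) = 16.

16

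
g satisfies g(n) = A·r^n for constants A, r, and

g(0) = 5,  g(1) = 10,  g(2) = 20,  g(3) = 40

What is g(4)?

Consecutive ratio: 10/5 = 2, and 20/10 = 2, so r = 2.
Then A·2^0 = 5 gives A = 5, and g(n) = 5·2^n.
g(4) = 5·2^4 = 80.

80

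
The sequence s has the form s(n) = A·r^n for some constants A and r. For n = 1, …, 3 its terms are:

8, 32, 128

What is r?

4

Consecutive ratio: 32/8 = 4, and 128/32 = 4, so r = 4.
Then A·4^1 = 8 gives A = 2, and s(n) = 2·4^n.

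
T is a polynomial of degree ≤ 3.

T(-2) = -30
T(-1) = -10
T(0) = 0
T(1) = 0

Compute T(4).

-60

First differences: 20, 10, 0. Second differences: -10, -10.
Level-2 differences are constant, so T has degree 2.
Fitting a degree-2 polynomial gives T(n) = -5n² + 5n.
Then T(4) = -60.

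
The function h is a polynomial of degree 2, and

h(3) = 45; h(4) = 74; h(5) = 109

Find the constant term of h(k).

Write h(k) = ak² + bk + c; the 3 given values yield a linear system in the 3 coefficients.
Solving, h(k) = 3k² + 8k - 6.
The constant term is h(0) = -6.

-6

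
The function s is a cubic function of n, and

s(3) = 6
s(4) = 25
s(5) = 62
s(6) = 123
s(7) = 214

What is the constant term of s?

-3

First differences: 19, 37, 61, 91. Second differences: 18, 24, 30. Third differences: 6, 6.
Level-3 differences are constant, so s has degree 3.
Fitting a degree-3 polynomial gives s(n) = n³ - 3n² + 3n - 3.
The constant term is s(0) = -3.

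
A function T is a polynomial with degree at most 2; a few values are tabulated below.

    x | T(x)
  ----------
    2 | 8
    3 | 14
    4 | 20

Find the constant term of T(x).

-4

First differences: 6, 6.
Level-1 differences are constant, so T has degree 1.
Fitting a degree-1 polynomial gives T(x) = 6x - 4.
The constant term is T(0) = -4.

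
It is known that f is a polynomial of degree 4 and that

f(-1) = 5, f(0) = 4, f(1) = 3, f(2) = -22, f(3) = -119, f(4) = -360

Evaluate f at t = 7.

First differences: -1, -1, -25, -97, -241. Second differences: 0, -24, -72, -144. Third differences: -24, -48, -72. Fourth differences: -24, -24.
Level-4 differences are constant, so f has degree 4.
Fitting a degree-4 polynomial gives f(t) = -t^4 - 2t³ + t² + t + 4.
Then f(7) = -3027.

-3027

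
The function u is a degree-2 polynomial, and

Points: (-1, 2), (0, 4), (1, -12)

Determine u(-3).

Write u(t) = at² + bt + c; the 3 given values yield a linear system in the 3 coefficients.
Solving, u(t) = -9t² - 7t + 4.
Then u(-3) = -56.

-56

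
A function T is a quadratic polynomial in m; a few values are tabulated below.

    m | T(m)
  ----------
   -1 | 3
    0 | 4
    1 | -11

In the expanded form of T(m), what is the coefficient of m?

-7

Write T(m) = am² + bm + c; the 3 given values yield a linear system in the 3 coefficients.
Solving, T(m) = -8m² - 7m + 4.
The coefficient of m is -7.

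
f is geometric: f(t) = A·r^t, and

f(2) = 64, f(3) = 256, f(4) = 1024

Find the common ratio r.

Consecutive ratio: 256/64 = 4, and 1024/256 = 4, so r = 4.
Then A·4^2 = 64 gives A = 4, and f(t) = 4·4^t.

4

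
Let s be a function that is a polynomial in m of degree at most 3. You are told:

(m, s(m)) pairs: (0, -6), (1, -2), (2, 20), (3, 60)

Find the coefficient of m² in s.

9

First differences: 4, 22, 40. Second differences: 18, 18.
Level-2 differences are constant, so s has degree 2.
Fitting a degree-2 polynomial gives s(m) = 9m² - 5m - 6.
The coefficient of m² is 9.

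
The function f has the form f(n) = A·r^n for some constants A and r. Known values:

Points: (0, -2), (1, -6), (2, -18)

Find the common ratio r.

Consecutive ratio: -6/(-2) = 3, and -18/(-6) = 3, so r = 3.
Then A·3^0 = -2 gives A = -2, and f(n) = -2·3^n.

3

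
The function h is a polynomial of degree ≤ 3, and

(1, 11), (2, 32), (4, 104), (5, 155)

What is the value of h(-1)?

-1

Write h(k) = ak³ + bk² + ck + d; the 4 given values yield a linear system in the 4 coefficients.
Solving, the leading coefficient vanishes, and h(k) = 5k² + 6k.
Then h(-1) = -1.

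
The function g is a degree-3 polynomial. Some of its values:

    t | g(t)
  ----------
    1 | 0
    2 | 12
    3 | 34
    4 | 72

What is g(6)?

220

Write g(t) = at³ + bt² + ct + d; the 4 given values yield a linear system in the 4 coefficients.
Solving, g(t) = t³ - t² + 8t - 8.
Then g(6) = 220.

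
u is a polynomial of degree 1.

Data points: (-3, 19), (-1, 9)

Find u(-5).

29

Write u(n) = an + b; the 2 given values yield a linear system in the 2 coefficients.
Solving, u(n) = -5n + 4.
Then u(-5) = 29.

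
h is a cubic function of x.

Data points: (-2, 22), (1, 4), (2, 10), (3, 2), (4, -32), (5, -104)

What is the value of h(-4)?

Write h(x) = ax³ + bx² + cx + d; the 6 given values yield a linear system in the 4 coefficients.
Solving, h(x) = -2x³ + 5x² + 5x - 4.
Then h(-4) = 184.

184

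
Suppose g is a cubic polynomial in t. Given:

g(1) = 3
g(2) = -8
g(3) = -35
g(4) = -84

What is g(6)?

-272

Write g(t) = at³ + bt² + ct + d; the 4 given values yield a linear system in the 4 coefficients.
Solving, g(t) = -t³ - 2t² + 2t + 4.
Then g(6) = -272.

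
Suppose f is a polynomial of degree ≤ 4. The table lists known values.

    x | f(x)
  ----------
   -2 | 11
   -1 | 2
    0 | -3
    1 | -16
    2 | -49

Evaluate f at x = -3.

36

Write f(x) = ax^4 + bx³ + cx² + dx + e; the 5 given values yield a linear system in the 5 coefficients.
Solving, the leading coefficient vanishes, and f(x) = -2x³ - 4x² - 7x - 3.
Then f(-3) = 36.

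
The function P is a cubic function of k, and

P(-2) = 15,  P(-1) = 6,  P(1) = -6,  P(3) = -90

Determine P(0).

Write P(k) = ak³ + bk² + ck + d; the 4 given values yield a linear system in the 4 coefficients.
Solving, P(k) = -2k³ - 3k² - 4k + 3.
Then P(0) = 3.

3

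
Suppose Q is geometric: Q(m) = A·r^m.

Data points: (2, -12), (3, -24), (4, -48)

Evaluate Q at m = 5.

Consecutive ratio: -24/(-12) = 2, and -48/(-24) = 2, so r = 2.
Then A·2^2 = -12 gives A = -3, and Q(m) = -3·2^m.
Q(5) = -3·2^5 = -96.

-96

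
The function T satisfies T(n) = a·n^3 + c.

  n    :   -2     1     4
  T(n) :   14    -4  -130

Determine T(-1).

0

From T(-2) = 14 and T(1) = -4: -8a + c = 14 and 1a + c = -4.
Subtracting: 9a = -18, so a = -2; then c = 14 − (-2)·(-8) = -2.
So T(n) = -2n³ − 2, and T(-1) = 0.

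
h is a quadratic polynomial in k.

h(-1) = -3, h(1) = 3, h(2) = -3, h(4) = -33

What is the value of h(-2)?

-15

Write h(k) = ak² + bk + c; the 4 given values yield a linear system in the 3 coefficients.
Solving, h(k) = -3k² + 3k + 3.
Then h(-2) = -15.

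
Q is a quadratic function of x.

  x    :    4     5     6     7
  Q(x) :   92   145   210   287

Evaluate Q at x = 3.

First differences: 53, 65, 77. Second differences: 12, 12.
Level-2 differences are constant, so Q has degree 2.
Fitting a degree-2 polynomial gives Q(x) = 6x² - x.
Then Q(3) = 51.

51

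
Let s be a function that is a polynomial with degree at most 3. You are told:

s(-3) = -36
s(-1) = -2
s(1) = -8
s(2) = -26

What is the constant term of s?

Write s(x) = ax³ + bx² + cx + d; the 4 given values yield a linear system in the 4 coefficients.
Solving, the leading coefficient vanishes, and s(x) = -5x² - 3x.
The constant term is s(0) = 0.

0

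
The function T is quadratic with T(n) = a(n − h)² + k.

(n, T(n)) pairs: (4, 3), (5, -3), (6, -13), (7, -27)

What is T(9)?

-67

First differences -6, -10, -14; second difference -4 = 2a, so a = -2.
Expanding, the n-coefficient is −2ah = 4h; matching it to the data gives h = 3, and then k = 5.
So T(n) = -2(n − 3)² + 5.
T(9) = -2·6² + 5 = -67.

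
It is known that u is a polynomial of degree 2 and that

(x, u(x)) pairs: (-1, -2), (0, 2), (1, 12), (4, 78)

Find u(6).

152

Write u(x) = ax² + bx + c; the 4 given values yield a linear system in the 3 coefficients.
Solving, u(x) = 3x² + 7x + 2.
Then u(6) = 152.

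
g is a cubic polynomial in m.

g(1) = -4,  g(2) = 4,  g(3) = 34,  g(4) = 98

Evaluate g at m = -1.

Write g(m) = am³ + bm² + cm + d; the 4 given values yield a linear system in the 4 coefficients.
Solving, g(m) = 2m³ - m² - 3m - 2.
Then g(-1) = -2.

-2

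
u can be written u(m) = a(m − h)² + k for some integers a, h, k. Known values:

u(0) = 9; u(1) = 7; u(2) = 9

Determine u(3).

First differences -2, 2; second difference 4 = 2a, so a = 2.
Expanding, the m-coefficient is −2ah = -4h; matching it to the data gives h = 1, and then k = 7.
So u(m) = 2(m − 1)² + 7.
u(3) = 2·2² + 7 = 15.

15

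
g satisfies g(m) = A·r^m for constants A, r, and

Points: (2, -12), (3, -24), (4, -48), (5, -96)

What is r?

2

Consecutive ratio: -24/(-12) = 2, and -48/(-24) = 2, so r = 2.
Then A·2^2 = -12 gives A = -3, and g(m) = -3·2^m.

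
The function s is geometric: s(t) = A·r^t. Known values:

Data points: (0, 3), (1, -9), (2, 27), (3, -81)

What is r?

-3

Consecutive ratio: -9/3 = -3, and 27/(-9) = -3, so r = -3.
Then A·(-3)^0 = 3 gives A = 3, and s(t) = 3·(-3)^t.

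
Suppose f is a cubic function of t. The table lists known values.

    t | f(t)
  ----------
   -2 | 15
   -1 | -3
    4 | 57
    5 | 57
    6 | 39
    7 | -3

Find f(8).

Write f(t) = at³ + bt² + ct + d; the 6 given values yield a linear system in the 4 coefficients.
Solving, f(t) = -t³ + 6t² + 7t - 3.
Then f(8) = -75.

-75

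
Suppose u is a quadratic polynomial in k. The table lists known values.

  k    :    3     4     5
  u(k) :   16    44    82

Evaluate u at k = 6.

130

Write u(k) = ak² + bk + c; the 3 given values yield a linear system in the 3 coefficients.
Solving, u(k) = 5k² - 7k - 8.
Then u(6) = 130.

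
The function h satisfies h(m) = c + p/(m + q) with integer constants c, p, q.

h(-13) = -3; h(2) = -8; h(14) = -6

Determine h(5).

(h(m) − c)(m + q) = p for each data point; the three points give a linear system in c and q, then p follows.
Solving: c = -5, q = 4, p = -18, so h(m) = -5 − 18/(m + 4).
Then h(5) = -5 − 18/9 = -7.

-7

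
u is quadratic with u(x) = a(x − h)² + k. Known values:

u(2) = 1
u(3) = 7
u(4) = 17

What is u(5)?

31

First differences 6, 10; second difference 4 = 2a, so a = 2.
Expanding, the x-coefficient is −2ah = -4h; matching it to the data gives h = 1, and then k = -1.
So u(x) = 2(x − 1)² − 1.
u(5) = 2·4² − 1 = 31.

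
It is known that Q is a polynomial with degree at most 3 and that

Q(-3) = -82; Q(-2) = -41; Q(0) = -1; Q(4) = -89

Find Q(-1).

Write Q(m) = am³ + bm² + cm + d; the 4 given values yield a linear system in the 4 coefficients.
Solving, the leading coefficient vanishes, and Q(m) = -7m² + 6m - 1.
Then Q(-1) = -14.

-14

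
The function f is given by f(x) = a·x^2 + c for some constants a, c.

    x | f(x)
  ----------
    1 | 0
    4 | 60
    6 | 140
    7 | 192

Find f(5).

96

From f(1) = 0 and f(4) = 60: 1a + c = 0 and 16a + c = 60.
Subtracting: 15a = 60, so a = 4; then c = 0 − 4·1 = -4.
So f(x) = 4x² − 4, and f(5) = 96.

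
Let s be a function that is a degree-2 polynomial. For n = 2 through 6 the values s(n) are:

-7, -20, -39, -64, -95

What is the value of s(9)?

First differences: -13, -19, -25, -31. Second differences: -6, -6, -6.
Level-2 differences are constant, so s has degree 2.
Fitting a degree-2 polynomial gives s(n) = -3n² + 2n + 1.
Then s(9) = -224.

-224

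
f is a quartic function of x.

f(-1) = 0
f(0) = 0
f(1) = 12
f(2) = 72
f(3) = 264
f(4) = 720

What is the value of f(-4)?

First differences: 0, 12, 60, 192, 456. Second differences: 12, 48, 132, 264. Third differences: 36, 84, 132. Fourth differences: 48, 48.
Level-4 differences are constant, so f has degree 4.
Fitting a degree-4 polynomial gives f(x) = 2x^4 + 2x³ + 4x² + 4x.
Then f(-4) = 432.

432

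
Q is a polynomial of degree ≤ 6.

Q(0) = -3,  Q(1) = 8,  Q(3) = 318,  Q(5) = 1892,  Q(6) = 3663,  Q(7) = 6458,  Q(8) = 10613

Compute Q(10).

24587

Write Q(m) = am^6 + bm^5 + cm^4 + dm³ + em² + pm + q; the 7 given values yield a linear system in the 7 coefficients.
Solving, the top 2 coefficients vanish, and Q(m) = 2m^4 + 4m³ + 6m² - m - 3.
Then Q(10) = 24587.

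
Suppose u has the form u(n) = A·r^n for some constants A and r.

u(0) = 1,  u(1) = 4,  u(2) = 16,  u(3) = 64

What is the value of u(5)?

1024

Consecutive ratio: 4/1 = 4, and 16/4 = 4, so r = 4.
Then A·4^0 = 1 gives A = 1, and u(n) = 1·4^n.
u(5) = 1·4^5 = 1024.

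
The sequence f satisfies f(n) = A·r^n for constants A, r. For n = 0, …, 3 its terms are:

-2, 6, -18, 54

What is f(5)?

486

Consecutive ratio: 6/(-2) = -3, and -18/6 = -3, so r = -3.
Then A·(-3)^0 = -2 gives A = -2, and f(n) = -2·(-3)^n.
f(5) = -2·(-3)^5 = 486.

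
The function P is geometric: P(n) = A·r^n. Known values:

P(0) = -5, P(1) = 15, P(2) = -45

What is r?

-3

Consecutive ratio: 15/(-5) = -3, and -45/15 = -3, so r = -3.
Then A·(-3)^0 = -5 gives A = -5, and P(n) = -5·(-3)^n.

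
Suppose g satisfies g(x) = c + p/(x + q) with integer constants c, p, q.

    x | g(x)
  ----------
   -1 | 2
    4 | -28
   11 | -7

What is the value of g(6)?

-12

(g(x) − c)(x + q) = p for each data point; the three points give a linear system in c and q, then p follows.
Solving: c = -4, q = -3, p = -24, so g(x) = -4 − 24/(x − 3).
Then g(6) = -4 − 24/3 = -12.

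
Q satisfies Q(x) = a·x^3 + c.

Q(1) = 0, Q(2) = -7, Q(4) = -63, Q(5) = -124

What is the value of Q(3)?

From Q(1) = 0 and Q(2) = -7: 1a + c = 0 and 8a + c = -7.
Subtracting: 7a = -7, so a = -1; then c = 0 − (-1)·1 = 1.
So Q(x) = -1x³ + 1, and Q(3) = -26.

-26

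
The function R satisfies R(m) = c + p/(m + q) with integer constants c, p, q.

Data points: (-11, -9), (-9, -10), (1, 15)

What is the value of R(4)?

(R(m) − c)(m + q) = p for each data point; the three points give a linear system in c and q, then p follows.
Solving: c = -5, q = 1, p = 40, so R(m) = -5 + 40/(m + 1).
Then R(4) = -5 + 40/5 = 3.

3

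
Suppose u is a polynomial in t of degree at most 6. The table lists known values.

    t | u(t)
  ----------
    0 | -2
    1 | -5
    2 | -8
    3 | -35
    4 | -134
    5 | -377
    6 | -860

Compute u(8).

First differences: -3, -3, -27, -99, -243, -483. Second differences: 0, -24, -72, -144, -240. Third differences: -24, -48, -72, -96. Fourth differences: -24, -24, -24.
Level-4 differences are constant, so u has degree 4.
Fitting a degree-4 polynomial gives u(t) = -t^4 + 2t³ + t² - 5t - 2.
Then u(8) = -3050.

-3050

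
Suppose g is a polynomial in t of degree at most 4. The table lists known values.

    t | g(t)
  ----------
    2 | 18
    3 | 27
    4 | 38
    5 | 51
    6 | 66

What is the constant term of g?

First differences: 9, 11, 13, 15. Second differences: 2, 2, 2.
Level-2 differences are constant, so g has degree 2.
Fitting a degree-2 polynomial gives g(t) = t² + 4t + 6.
The constant term is g(0) = 6.

6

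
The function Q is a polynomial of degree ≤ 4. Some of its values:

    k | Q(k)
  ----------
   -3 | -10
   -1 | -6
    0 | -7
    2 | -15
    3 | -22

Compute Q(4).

-31

Write Q(k) = ak^4 + bk³ + ck² + dk + e; the 5 given values yield a linear system in the 5 coefficients.
Solving, the top 2 coefficients vanish, and Q(k) = -k² - 2k - 7.
Then Q(4) = -31.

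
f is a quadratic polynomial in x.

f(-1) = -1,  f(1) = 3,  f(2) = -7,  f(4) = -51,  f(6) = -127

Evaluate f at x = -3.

-37

Write f(x) = ax² + bx + c; the 5 given values yield a linear system in the 3 coefficients.
Solving, f(x) = -4x² + 2x + 5.
Then f(-3) = -37.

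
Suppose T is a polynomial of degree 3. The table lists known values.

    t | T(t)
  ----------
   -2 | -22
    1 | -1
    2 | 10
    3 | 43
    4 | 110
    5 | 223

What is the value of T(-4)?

-146

Write T(t) = at³ + bt² + ct + d; the 6 given values yield a linear system in the 4 coefficients.
Solving, T(t) = 2t³ - t² - 2.
Then T(-4) = -146.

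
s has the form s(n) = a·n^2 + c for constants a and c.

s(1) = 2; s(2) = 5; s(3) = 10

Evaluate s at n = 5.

From s(1) = 2 and s(2) = 5: 1a + c = 2 and 4a + c = 5.
Subtracting: 3a = 3, so a = 1; then c = 2 − 1·1 = 1.
So s(n) = 1n² + 1, and s(5) = 26.

26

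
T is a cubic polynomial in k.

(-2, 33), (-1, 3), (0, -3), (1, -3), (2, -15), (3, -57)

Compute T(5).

-303

Write T(k) = ak³ + bk² + ck + d; the 6 given values yield a linear system in the 4 coefficients.
Solving, T(k) = -3k³ + 3k² - 3.
Then T(5) = -303.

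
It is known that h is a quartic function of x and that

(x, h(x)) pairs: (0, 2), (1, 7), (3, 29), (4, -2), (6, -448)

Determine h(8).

-2086

Write h(x) = ax^4 + bx³ + cx² + dx + e; the 5 given values yield a linear system in the 5 coefficients.
Solving, h(x) = -x^4 + 4x³ - x² + 3x + 2.
Then h(8) = -2086.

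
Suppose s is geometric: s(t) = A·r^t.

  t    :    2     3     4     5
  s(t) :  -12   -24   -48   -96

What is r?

Consecutive ratio: -24/(-12) = 2, and -48/(-24) = 2, so r = 2.
Then A·2^2 = -12 gives A = -3, and s(t) = -3·2^t.

2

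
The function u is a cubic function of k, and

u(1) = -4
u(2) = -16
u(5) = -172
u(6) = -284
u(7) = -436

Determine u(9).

Write u(k) = ak³ + bk² + ck + d; the 5 given values yield a linear system in the 4 coefficients.
Solving, u(k) = -k³ - 2k² + k - 2.
Then u(9) = -884.

-884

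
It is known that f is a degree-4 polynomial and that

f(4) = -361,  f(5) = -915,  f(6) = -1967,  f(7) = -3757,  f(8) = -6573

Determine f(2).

-27

Write f(m) = am^4 + bm³ + cm² + dm + e; the 5 given values yield a linear system in the 5 coefficients.
Solving, f(m) = -2m^4 + 4m³ - 7m² + 3m - 5.
Then f(2) = -27.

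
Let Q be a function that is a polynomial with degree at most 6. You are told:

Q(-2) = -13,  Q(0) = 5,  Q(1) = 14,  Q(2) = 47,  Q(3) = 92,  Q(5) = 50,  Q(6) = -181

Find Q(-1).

8

Write Q(k) = ak^6 + bk^5 + ck^4 + dk³ + ek² + pk + q; the 7 given values yield a linear system in the 7 coefficients.
Solving, the top 2 coefficients vanish, and Q(k) = -k^4 + 4k³ + 7k² - k + 5.
Then Q(-1) = 8.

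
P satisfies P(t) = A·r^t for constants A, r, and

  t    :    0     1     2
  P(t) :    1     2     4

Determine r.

2

Consecutive ratio: 2/1 = 2, and 4/2 = 2, so r = 2.
Then A·2^0 = 1 gives A = 1, and P(t) = 1·2^t.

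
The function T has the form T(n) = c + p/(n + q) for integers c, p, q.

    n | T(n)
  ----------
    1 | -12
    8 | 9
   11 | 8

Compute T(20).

7

(T(n) − c)(n + q) = p for each data point; the three points give a linear system in c and q, then p follows.
Solving: c = 6, q = -2, p = 18, so T(n) = 6 + 18/(n − 2).
Then T(20) = 6 + 18/18 = 7.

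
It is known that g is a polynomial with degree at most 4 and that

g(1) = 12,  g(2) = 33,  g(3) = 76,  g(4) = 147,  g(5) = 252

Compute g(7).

588

Write g(k) = ak^4 + bk³ + ck² + dk + e; the 5 given values yield a linear system in the 5 coefficients.
Solving, the leading coefficient vanishes, and g(k) = k³ + 5k² - k + 7.
Then g(7) = 588.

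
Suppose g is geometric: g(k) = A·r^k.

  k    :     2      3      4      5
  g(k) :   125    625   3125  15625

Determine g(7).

390625

Consecutive ratio: 625/125 = 5, and 3125/625 = 5, so r = 5.
Then A·5^2 = 125 gives A = 5, and g(k) = 5·5^k.
g(7) = 5·5^7 = 390625.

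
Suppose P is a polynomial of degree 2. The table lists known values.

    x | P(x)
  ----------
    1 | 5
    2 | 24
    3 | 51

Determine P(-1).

Write P(x) = ax² + bx + c; the 3 given values yield a linear system in the 3 coefficients.
Solving, P(x) = 4x² + 7x - 6.
Then P(-1) = -9.

-9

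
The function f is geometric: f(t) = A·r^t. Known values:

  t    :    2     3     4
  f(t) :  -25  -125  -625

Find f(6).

Consecutive ratio: -125/(-25) = 5, and -625/(-125) = 5, so r = 5.
Then A·5^2 = -25 gives A = -1, and f(t) = -1·5^t.
f(6) = -1·5^6 = -15625.

-15625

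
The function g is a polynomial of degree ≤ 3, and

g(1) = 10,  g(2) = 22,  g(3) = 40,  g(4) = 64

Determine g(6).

First differences: 12, 18, 24. Second differences: 6, 6.
Level-2 differences are constant, so g has degree 2.
Fitting a degree-2 polynomial gives g(m) = 3m² + 3m + 4.
Then g(6) = 130.

130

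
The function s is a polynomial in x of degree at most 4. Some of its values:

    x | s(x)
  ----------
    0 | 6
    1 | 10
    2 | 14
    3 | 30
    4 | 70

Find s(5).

First differences: 4, 4, 16, 40. Second differences: 0, 12, 24. Third differences: 12, 12.
Level-3 differences are constant, so s has degree 3.
Fitting a degree-3 polynomial gives s(x) = 2x³ - 6x² + 8x + 6.
Then s(5) = 146.

146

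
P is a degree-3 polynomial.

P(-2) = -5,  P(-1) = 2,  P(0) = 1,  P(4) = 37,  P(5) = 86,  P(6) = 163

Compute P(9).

622

Write P(n) = an³ + bn² + cn + d; the 6 given values yield a linear system in the 4 coefficients.
Solving, P(n) = n³ - n² - 3n + 1.
Then P(9) = 622.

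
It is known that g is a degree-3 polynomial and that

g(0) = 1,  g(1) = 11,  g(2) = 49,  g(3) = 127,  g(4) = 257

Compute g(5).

451

Write g(n) = an³ + bn² + cn + d; the 5 given values yield a linear system in the 4 coefficients.
Solving, g(n) = 2n³ + 8n² + 1.
Then g(5) = 451.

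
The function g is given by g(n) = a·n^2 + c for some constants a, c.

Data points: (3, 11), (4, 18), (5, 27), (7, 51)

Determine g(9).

From g(3) = 11 and g(4) = 18: 9a + c = 11 and 16a + c = 18.
Subtracting: 7a = 7, so a = 1; then c = 11 − 1·9 = 2.
So g(n) = 1n² + 2, and g(9) = 83.

83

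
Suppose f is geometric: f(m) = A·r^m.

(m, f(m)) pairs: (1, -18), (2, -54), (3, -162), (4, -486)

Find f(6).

Consecutive ratio: -54/(-18) = 3, and -162/(-54) = 3, so r = 3.
Then A·3^1 = -18 gives A = -6, and f(m) = -6·3^m.
f(6) = -6·3^6 = -4374.

-4374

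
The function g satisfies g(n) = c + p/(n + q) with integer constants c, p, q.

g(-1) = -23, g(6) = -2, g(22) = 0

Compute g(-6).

(g(n) − c)(n + q) = p for each data point; the three points give a linear system in c and q, then p follows.
Solving: c = 1, q = 2, p = -24, so g(n) = 1 − 24/(n + 2).
Then g(-6) = 1 − 24/(-4) = 7.

7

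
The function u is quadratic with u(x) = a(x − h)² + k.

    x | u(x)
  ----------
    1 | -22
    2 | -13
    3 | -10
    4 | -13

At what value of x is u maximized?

3

First differences 9, 3, -3; second difference -6 = 2a, so a = -3.
Expanding, the x-coefficient is −2ah = 6h; matching it to the data gives h = 3, and then k = -10.
So u(x) = -3(x − 3)² − 10.
Hence h = 3.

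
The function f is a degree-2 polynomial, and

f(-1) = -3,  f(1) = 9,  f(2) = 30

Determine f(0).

Write f(m) = am² + bm + c; the 3 given values yield a linear system in the 3 coefficients.
Solving, f(m) = 5m² + 6m - 2.
Then f(0) = -2.

-2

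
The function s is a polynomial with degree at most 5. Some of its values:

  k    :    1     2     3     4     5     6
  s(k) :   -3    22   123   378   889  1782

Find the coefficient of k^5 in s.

0

Write s(k) = ak^5 + bk^4 + ck³ + dk² + ek + p; the 6 given values yield a linear system in the 6 coefficients.
Solving, the leading coefficient vanishes, and s(k) = k^4 + 3k³ - 5k² + 4k - 6.
The coefficient of k^5 is 0.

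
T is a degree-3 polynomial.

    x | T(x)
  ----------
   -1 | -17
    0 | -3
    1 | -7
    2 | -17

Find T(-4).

-287

Write T(x) = ax³ + bx² + cx + d; the 4 given values yield a linear system in the 4 coefficients.
Solving, T(x) = 2x³ - 9x² + 3x - 3.
Then T(-4) = -287.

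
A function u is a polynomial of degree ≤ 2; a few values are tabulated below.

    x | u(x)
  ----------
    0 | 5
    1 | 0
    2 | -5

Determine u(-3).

First differences: -5, -5.
Level-1 differences are constant, so u has degree 1.
Fitting a degree-1 polynomial gives u(x) = -5x + 5.
Then u(-3) = 20.

20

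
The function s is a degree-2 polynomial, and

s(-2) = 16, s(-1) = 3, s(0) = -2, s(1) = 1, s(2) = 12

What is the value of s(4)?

58

First differences: -13, -5, 3, 11. Second differences: 8, 8, 8.
Level-2 differences are constant, so s has degree 2.
Fitting a degree-2 polynomial gives s(k) = 4k² - k - 2.
Then s(4) = 58.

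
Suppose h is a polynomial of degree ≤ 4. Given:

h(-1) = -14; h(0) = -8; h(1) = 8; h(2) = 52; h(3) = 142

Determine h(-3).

First differences: 6, 16, 44, 90. Second differences: 10, 28, 46. Third differences: 18, 18.
Level-3 differences are constant, so h has degree 3.
Fitting a degree-3 polynomial gives h(x) = 3x³ + 5x² + 8x - 8.
Then h(-3) = -68.

-68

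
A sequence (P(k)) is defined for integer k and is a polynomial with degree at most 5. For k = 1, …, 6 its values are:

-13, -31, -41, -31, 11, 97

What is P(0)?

1

First differences: -18, -10, 10, 42, 86. Second differences: 8, 20, 32, 44. Third differences: 12, 12, 12.
Level-3 differences are constant, so P has degree 3.
Fitting a degree-3 polynomial gives P(k) = 2k³ - 8k² - 8k + 1.
Then P(0) = 1.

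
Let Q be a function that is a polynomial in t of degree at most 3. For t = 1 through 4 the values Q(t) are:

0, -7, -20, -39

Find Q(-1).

First differences: -7, -13, -19. Second differences: -6, -6.
Level-2 differences are constant, so Q has degree 2.
Fitting a degree-2 polynomial gives Q(t) = -3t² + 2t + 1.
Then Q(-1) = -4.

-4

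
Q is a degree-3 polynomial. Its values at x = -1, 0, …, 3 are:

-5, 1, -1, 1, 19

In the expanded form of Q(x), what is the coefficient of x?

0

First differences: 6, -2, 2, 18. Second differences: -8, 4, 16. Third differences: 12, 12.
Level-3 differences are constant, so Q has degree 3.
Fitting a degree-3 polynomial gives Q(x) = 2x³ - 4x² + 1.
The coefficient of x is 0.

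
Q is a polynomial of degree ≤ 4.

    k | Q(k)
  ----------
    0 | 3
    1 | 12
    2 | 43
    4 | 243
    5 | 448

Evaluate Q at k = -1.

Write Q(k) = ak^4 + bk³ + ck² + dk + e; the 5 given values yield a linear system in the 5 coefficients.
Solving, the leading coefficient vanishes, and Q(k) = 3k³ + 2k² + 4k + 3.
Then Q(-1) = -2.

-2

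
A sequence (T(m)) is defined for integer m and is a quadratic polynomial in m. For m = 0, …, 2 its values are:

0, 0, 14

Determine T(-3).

84

Write T(m) = am² + bm + c; the 3 given values yield a linear system in the 3 coefficients.
Solving, T(m) = 7m² - 7m.
Then T(-3) = 84.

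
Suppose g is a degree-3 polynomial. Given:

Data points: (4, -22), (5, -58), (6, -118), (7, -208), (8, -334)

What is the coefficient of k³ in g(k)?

First differences: -36, -60, -90, -126. Second differences: -24, -30, -36. Third differences: -6, -6.
Level-3 differences are constant, so g has degree 3.
Fitting a degree-3 polynomial gives g(k) = -k³ + 3k² - 2k + 2.
The coefficient of k³ is -1.

-1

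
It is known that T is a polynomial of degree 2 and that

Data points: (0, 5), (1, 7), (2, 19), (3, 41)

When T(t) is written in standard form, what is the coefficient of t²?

5

First differences: 2, 12, 22. Second differences: 10, 10.
Level-2 differences are constant, so T has degree 2.
Fitting a degree-2 polynomial gives T(t) = 5t² - 3t + 5.
The coefficient of t² is 5.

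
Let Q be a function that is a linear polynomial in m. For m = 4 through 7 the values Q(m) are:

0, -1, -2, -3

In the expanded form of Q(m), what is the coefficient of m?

-1

Write Q(m) = am + b; the 4 given values yield a linear system in the 2 coefficients.
Solving, Q(m) = -m + 4.
The coefficient of m is -1.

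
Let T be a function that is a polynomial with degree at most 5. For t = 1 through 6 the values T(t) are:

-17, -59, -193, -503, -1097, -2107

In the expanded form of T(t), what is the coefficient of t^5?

First differences: -42, -134, -310, -594, -1010. Second differences: -92, -176, -284, -416. Third differences: -84, -108, -132. Fourth differences: -24, -24.
Level-4 differences are constant, so T has degree 4.
Fitting a degree-4 polynomial gives T(t) = -t^4 - 4t³ + 3t² - 8t - 7.
The coefficient of t^5 is 0.

0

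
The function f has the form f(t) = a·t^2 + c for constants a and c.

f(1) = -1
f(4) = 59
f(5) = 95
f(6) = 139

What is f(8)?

From f(1) = -1 and f(4) = 59: 1a + c = -1 and 16a + c = 59.
Subtracting: 15a = 60, so a = 4; then c = -1 − 4·1 = -5.
So f(t) = 4t² − 5, and f(8) = 251.

251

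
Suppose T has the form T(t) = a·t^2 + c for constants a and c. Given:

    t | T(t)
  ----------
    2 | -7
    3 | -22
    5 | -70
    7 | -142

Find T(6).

-103

From T(2) = -7 and T(3) = -22: 4a + c = -7 and 9a + c = -22.
Subtracting: 5a = -15, so a = -3; then c = -7 − (-3)·4 = 5.
So T(t) = -3t² + 5, and T(6) = -103.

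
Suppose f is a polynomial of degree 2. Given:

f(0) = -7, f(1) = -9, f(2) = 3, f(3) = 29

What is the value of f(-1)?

9

First differences: -2, 12, 26. Second differences: 14, 14.
Level-2 differences are constant, so f has degree 2.
Fitting a degree-2 polynomial gives f(m) = 7m² - 9m - 7.
Then f(-1) = 9.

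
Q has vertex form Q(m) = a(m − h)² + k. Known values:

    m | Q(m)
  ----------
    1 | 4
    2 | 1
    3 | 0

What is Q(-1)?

16

First differences -3, -1; second difference 2 = 2a, so a = 1.
Expanding, the m-coefficient is −2ah = -2h; matching it to the data gives h = 3, and then k = 0.
So Q(m) = 1(m − 3)² + 0.
Q(-1) = 1·(-4)² + 0 = 16.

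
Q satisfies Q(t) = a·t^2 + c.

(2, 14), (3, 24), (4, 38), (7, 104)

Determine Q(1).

From Q(2) = 14 and Q(3) = 24: 4a + c = 14 and 9a + c = 24.
Subtracting: 5a = 10, so a = 2; then c = 14 − 2·4 = 6.
So Q(t) = 2t² + 6, and Q(1) = 8.

8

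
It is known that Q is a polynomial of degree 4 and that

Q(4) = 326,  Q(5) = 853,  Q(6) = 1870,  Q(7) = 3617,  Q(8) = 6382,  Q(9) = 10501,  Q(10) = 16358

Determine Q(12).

First differences: 527, 1017, 1747, 2765, 4119, 5857. Second differences: 490, 730, 1018, 1354, 1738. Third differences: 240, 288, 336, 384. Fourth differences: 48, 48, 48.
Level-4 differences are constant, so Q has degree 4.
Fitting a degree-4 polynomial gives Q(n) = 2n^4 - 4n³ + 3n² + 6n - 2.
Then Q(12) = 35062.

35062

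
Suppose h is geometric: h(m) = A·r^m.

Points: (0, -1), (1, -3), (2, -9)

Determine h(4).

Consecutive ratio: -3/(-1) = 3, and -9/(-3) = 3, so r = 3.
Then A·3^0 = -1 gives A = -1, and h(m) = -1·3^m.
h(4) = -1·3^4 = -81.

-81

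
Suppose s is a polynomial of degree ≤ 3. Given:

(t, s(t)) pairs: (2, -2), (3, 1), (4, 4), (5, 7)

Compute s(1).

-5

Write s(t) = at³ + bt² + ct + d; the 4 given values yield a linear system in the 4 coefficients.
Solving, the top 2 coefficients vanish, and s(t) = 3t - 8.
Then s(1) = -5.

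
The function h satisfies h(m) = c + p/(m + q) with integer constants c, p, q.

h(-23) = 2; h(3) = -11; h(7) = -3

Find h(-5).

5

(h(m) − c)(m + q) = p for each data point; the three points give a linear system in c and q, then p follows.
Solving: c = 1, q = -1, p = -24, so h(m) = 1 − 24/(m − 1).
Then h(-5) = 1 − 24/(-6) = 5.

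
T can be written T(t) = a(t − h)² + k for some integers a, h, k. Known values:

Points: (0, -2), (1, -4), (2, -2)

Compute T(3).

First differences -2, 2; second difference 4 = 2a, so a = 2.
Expanding, the t-coefficient is −2ah = -4h; matching it to the data gives h = 1, and then k = -4.
So T(t) = 2(t − 1)² − 4.
T(3) = 2·2² − 4 = 4.

4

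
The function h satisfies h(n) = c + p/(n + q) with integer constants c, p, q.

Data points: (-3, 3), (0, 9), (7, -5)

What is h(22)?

(h(n) − c)(n + q) = p for each data point; the three points give a linear system in c and q, then p follows.
Solving: c = -1, q = -2, p = -20, so h(n) = -1 − 20/(n − 2).
Then h(22) = -1 − 20/20 = -2.

-2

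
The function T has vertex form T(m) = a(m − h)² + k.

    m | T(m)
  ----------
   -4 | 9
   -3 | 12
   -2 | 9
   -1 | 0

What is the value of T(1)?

-36

First differences 3, -3, -9; second difference -6 = 2a, so a = -3.
Expanding, the m-coefficient is −2ah = 6h; matching it to the data gives h = -3, and then k = 12.
So T(m) = -3(m + 3)² + 12.
T(1) = -3·4² + 12 = -36.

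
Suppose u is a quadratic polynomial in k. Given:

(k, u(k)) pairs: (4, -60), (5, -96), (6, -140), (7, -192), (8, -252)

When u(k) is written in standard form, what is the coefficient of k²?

First differences: -36, -44, -52, -60. Second differences: -8, -8, -8.
Level-2 differences are constant, so u has degree 2.
Fitting a degree-2 polynomial gives u(k) = -4k² + 4.
The coefficient of k² is -4.

-4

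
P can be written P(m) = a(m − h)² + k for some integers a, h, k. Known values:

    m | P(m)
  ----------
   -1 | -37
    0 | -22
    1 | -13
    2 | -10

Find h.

2

First differences 15, 9, 3; second difference -6 = 2a, so a = -3.
Expanding, the m-coefficient is −2ah = 6h; matching it to the data gives h = 2, and then k = -10.
So P(m) = -3(m − 2)² − 10.
Hence h = 2.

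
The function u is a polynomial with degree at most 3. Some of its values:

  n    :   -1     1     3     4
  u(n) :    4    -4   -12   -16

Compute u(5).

Write u(n) = an³ + bn² + cn + d; the 4 given values yield a linear system in the 4 coefficients.
Solving, the top 2 coefficients vanish, and u(n) = -4n.
Then u(5) = -20.

-20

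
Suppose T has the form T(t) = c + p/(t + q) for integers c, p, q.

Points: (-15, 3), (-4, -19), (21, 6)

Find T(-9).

1

(T(t) − c)(t + q) = p for each data point; the three points give a linear system in c and q, then p follows.
Solving: c = 5, q = 3, p = 24, so T(t) = 5 + 24/(t + 3).
Then T(-9) = 5 + 24/(-6) = 1.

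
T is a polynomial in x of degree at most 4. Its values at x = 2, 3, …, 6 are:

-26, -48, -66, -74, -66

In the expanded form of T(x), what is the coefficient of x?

First differences: -22, -18, -8, 8. Second differences: 4, 10, 16. Third differences: 6, 6.
Level-3 differences are constant, so T has degree 3.
Fitting a degree-3 polynomial gives T(x) = x³ - 7x² - 6x + 6.
The coefficient of x is -6.

-6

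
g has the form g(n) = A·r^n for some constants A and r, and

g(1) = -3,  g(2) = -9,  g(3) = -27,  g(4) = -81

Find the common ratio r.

Consecutive ratio: -9/(-3) = 3, and -27/(-9) = 3, so r = 3.
Then A·3^1 = -3 gives A = -1, and g(n) = -1·3^n.

3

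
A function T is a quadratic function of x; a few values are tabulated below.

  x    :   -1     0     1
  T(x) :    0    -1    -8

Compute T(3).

-40

Write T(x) = ax² + bx + c; the 3 given values yield a linear system in the 3 coefficients.
Solving, T(x) = -3x² - 4x - 1.
Then T(3) = -40.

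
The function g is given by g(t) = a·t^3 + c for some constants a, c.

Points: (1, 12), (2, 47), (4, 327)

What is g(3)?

From g(1) = 12 and g(2) = 47: 1a + c = 12 and 8a + c = 47.
Subtracting: 7a = 35, so a = 5; then c = 12 − 5·1 = 7.
So g(t) = 5t³ + 7, and g(3) = 142.

142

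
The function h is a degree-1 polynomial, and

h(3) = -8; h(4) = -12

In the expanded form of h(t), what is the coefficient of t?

-4

Write h(t) = at + b; the 2 given values yield a linear system in the 2 coefficients.
Solving, h(t) = -4t + 4.
The coefficient of t is -4.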